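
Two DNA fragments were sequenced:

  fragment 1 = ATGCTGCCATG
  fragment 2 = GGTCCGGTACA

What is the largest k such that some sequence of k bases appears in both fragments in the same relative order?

Taking T [2,3]; then G [3,7]; then T [5,8]; then C [8,10]; then A [9,11] gives a common subsequence of length 5. dp[11][11] = 5 confirms this is the maximum.

5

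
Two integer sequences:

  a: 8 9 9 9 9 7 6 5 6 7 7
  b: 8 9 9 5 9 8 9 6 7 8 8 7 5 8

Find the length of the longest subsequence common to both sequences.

8

Taking 8 (a #1, b #1), 9 (a #2, b #2), 9 (a #3, b #3), 9 (a #4, b #5), 9 (a #5, b #7), 6 (a #9, b #8), 7 (a #10, b #9), 7 (a #11, b #12) gives a common subsequence of length 8. The LCS DP gives dp[11][14] = 8, so this is optimal.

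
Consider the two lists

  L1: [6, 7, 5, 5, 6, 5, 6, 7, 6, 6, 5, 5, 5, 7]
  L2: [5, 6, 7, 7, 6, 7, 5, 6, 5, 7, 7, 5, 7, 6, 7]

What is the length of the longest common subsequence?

Match 6 at L1[1]=L2[5] → 7 at L1[2]=L2[6] → 5 at L1[3]=L2[7] → 5 at L1[4]=L2[9] → 5 at L1[6]=L2[12] → 7 at L1[8]=L2[13] → 6 at L1[10]=L2[14] → 7 at L1[14]=L2[15] — 8 values in the same relative order in both. dp[14][15] = 8 confirms this is the maximum.

8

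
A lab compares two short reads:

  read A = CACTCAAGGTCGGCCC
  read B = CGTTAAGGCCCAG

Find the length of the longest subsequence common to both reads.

9

Pick C (read A #1, read B #1) → T (read A #4, read B #4) → A (read A #6, read B #5) → A (read A #7, read B #6) → G (read A #8, read B #7) → G (read A #9, read B #8) → C (read A #11, read B #9) → C (read A #14, read B #10) → C (read A #15, read B #11); all 9 bases appear in both, in order. Since dp[16][13] = 9, nothing longer is possible.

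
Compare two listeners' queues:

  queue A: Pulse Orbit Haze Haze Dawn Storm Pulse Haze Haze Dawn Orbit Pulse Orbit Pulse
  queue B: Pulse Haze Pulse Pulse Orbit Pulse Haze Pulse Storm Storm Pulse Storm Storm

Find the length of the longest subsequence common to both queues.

Pick Pulse (queue A #1, queue B #4), Orbit (queue A #2, queue B #5), Pulse (queue A #7, queue B #6), Haze (queue A #9, queue B #7), Pulse (queue A #12, queue B #8), Pulse (queue A #14, queue B #11); all 6 songs appear in both, in order. dp[14][13] = 6 confirms this is the maximum.

6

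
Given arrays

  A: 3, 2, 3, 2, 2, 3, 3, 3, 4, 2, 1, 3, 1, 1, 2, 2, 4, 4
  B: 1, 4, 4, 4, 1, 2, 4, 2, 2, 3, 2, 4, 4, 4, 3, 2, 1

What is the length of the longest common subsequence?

Pick 2 (A #2, B #6), then 2 (A #4, B #8), then 2 (A #5, B #9), then 3 (A #6, B #10), then 3 (A #8, B #15), then 2 (A #10, B #16), then 1 (A #14, B #17); all 7 values appear in both, in order. dp[18][17] = 7 confirms this is the maximum.

7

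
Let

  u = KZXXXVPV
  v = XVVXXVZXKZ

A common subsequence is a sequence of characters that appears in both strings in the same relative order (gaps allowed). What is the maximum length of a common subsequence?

4

Pick X (u #3, v #1); then X (u #4, v #4); then X (u #5, v #5); then V (u #6, v #6); all 4 characters appear in both, in order. The LCS DP gives dp[8][10] = 4, so this is optimal.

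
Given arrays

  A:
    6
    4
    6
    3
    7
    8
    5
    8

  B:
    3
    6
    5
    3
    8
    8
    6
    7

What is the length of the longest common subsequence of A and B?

Pick 6 [1,2], 3 [4,4], 8 [6,5], 8 [8,6]; all 4 values appear in both, in order. dp[8][8] = 4 confirms this is the maximum.

4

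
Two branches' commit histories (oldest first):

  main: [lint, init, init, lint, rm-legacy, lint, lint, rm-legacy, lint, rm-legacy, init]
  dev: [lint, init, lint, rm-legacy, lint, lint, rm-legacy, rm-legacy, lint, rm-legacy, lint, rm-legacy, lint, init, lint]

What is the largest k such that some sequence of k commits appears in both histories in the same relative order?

Pick lint (main #1, dev #1), init (main #3, dev #2), lint (main #4, dev #3), rm-legacy (main #5, dev #4), lint (main #6, dev #6), lint (main #7, dev #9), rm-legacy (main #8, dev #10), lint (main #9, dev #11), rm-legacy (main #10, dev #12), init (main #11, dev #14); all 10 commits appear in both, in order, and the DP table's final entry dp[11][15] is also 10, so no common subsequence is longer.

10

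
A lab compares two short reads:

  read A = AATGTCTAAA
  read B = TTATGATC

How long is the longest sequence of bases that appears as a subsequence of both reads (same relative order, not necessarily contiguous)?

Match A (read A #2, read B #3), then T (read A #3, read B #4), then G (read A #4, read B #5), then T (read A #5, read B #7), then C (read A #6, read B #8) — 5 bases in the same relative order in both. dp[10][8] = 5 confirms this is the maximum.

5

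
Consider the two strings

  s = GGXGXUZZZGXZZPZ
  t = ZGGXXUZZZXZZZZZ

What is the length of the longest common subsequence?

One common subsequence of length 12: G at s[1]=t[2], G at s[2]=t[3], X at s[3]=t[4], X at s[5]=t[5], U at s[6]=t[6], Z at s[7]=t[7], Z at s[8]=t[8], Z at s[9]=t[9], X at s[11]=t[10], Z at s[12]=t[13], Z at s[13]=t[14], Z at s[15]=t[15]. dp[15][15] = 12 confirms this is the maximum.

12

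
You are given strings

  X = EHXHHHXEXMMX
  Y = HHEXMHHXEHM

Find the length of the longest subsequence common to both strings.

7

One common subsequence of length 7: E [1,3], X [3,4], H [5,6], H [6,7], X [7,8], E [8,9], M [11,11]. The LCS DP gives dp[12][11] = 7, so this is optimal.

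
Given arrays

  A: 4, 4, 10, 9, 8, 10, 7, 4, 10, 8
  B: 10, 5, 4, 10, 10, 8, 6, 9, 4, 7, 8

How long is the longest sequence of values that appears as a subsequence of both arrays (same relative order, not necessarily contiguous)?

Let dp[i][j] be the LCS length of the first i values of A and the first j values of B. dp[i][j] = dp[i-1][j-1]+1 when the i-th and j-th values match, else max(dp[i-1][j], dp[i][j-1]).
    · 10  5  4 10 10  8  6  9  4  7  8
 ·  0  0  0  0  0  0  0  0  0  0  0  0
 4  0  0  0  1  1  1  1  1  1  1  1  1
 4  0  0  0  1  1  1  1  1  1  2  2  2
10  0  1  1  1  2  2  2  2  2  2  2  2
 9  0  1  1  1  2  2  2  2  3  3  3  3
 8  0  1  1  1  2  2  3  3  3  3  3  4
10  0  1  1  1  2  3  3  3  3  3  3  4
 7  0  1  1  1  2  3  3  3  3  3  4  4
 4  0  1  1  2  2  3  3  3  3  4  4  4
10  0  1  1  2  3  3  3  3  3  4  4  4
 8  0  1  1  2  3  3  4  4  4  4  4  5
dp[10][11] = 5. One LCS (by backtracking along matches): 4, 10, 9, 7, 8.

5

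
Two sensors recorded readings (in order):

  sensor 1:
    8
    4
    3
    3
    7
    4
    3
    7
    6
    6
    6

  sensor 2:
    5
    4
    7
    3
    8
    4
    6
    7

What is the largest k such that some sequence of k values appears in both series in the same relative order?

4

Match 4 at sensor 1[2]=sensor 2[2], 3 at sensor 1[3]=sensor 2[4], 4 at sensor 1[6]=sensor 2[6], 7 at sensor 1[8]=sensor 2[8] — 4 values in the same relative order in both. Since dp[11][8] = 4, nothing longer is possible.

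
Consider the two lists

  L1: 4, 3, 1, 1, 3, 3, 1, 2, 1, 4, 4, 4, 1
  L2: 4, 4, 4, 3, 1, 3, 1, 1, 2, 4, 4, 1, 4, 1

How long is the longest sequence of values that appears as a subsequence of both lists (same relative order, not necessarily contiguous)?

10

Pick 4 at L1[1]=L2[3], 3 at L1[2]=L2[4], 1 at L1[3]=L2[5], 1 at L1[4]=L2[7], 1 at L1[7]=L2[8], 2 at L1[8]=L2[9], 4 at L1[10]=L2[10], 4 at L1[11]=L2[11], 4 at L1[12]=L2[13], 1 at L1[13]=L2[14]; all 10 values appear in both, in order, and the DP table's final entry dp[13][14] is also 10, so no common subsequence is longer.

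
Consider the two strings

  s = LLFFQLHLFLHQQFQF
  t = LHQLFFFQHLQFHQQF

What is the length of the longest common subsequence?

12

Pick L [1,1] → L [2,4] → F [3,6] → F [4,7] → Q [5,8] → H [7,9] → L [8,10] → F [9,12] → H [11,13] → Q [13,14] → Q [15,15] → F [16,16]; all 12 characters appear in both, in order. dp[16][16] = 12 confirms this is the maximum.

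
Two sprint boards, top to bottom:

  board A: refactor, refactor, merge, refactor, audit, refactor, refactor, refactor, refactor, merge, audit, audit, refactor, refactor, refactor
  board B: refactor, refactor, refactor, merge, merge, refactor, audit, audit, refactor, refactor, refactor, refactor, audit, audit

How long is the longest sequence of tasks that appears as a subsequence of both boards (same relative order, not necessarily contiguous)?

11

Match refactor at board A[1]=board B[2], then refactor at board A[2]=board B[3], then merge at board A[3]=board B[5], then refactor at board A[4]=board B[6], then audit at board A[5]=board B[8], then refactor at board A[6]=board B[9], then refactor at board A[7]=board B[10], then refactor at board A[8]=board B[11], then refactor at board A[9]=board B[12], then audit at board A[11]=board B[13], then audit at board A[12]=board B[14] — 11 tasks in the same relative order in both. The LCS DP gives dp[15][14] = 11, so this is optimal.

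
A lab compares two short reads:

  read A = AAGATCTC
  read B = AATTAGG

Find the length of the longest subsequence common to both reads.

4

Let dp[i][j] be the LCS length of the first i bases of read A and the first j bases of read B. dp[i][j] = dp[i-1][j-1]+1 when the i-th and j-th bases match, else max(dp[i-1][j], dp[i][j-1]).
    ·  A  A  T  T  A  G  G
 ·  0  0  0  0  0  0  0  0
 A  0  1  1  1  1  1  1  1
 A  0  1  2  2  2  2  2  2
 G  0  1  2  2  2  2  3  3
 A  0  1  2  2  2  3  3  3
 T  0  1  2  3  3  3  3  3
 C  0  1  2  3  3  3  3  3
 T  0  1  2  3  4  4  4  4
 C  0  1  2  3  4  4  4  4
dp[8][7] = 4. One LCS (by backtracking along matches): AATT.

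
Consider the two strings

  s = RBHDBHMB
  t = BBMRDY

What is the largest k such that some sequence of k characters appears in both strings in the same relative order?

3

One common subsequence of length 3: B [2,1] → B [5,2] → M [7,3]. dp[8][6] = 3 confirms this is the maximum.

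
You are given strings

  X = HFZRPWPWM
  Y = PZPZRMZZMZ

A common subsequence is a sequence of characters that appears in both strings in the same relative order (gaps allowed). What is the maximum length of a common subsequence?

Let dp[i][j] be the LCS length of the first i characters of X and the first j characters of Y. dp[i][j] = dp[i-1][j-1]+1 when the i-th and j-th characters match, else max(dp[i-1][j], dp[i][j-1]).
    ·  P  Z  P  Z  R  M  Z  Z  M  Z
 ·  0  0  0  0  0  0  0  0  0  0  0
 H  0  0  0  0  0  0  0  0  0  0  0
 F  0  0  0  0  0  0  0  0  0  0  0
 Z  0  0  1  1  1  1  1  1  1  1  1
 R  0  0  1  1  1  2  2  2  2  2  2
 P  0  1  1  2  2  2  2  2  2  2  2
 W  0  1  1  2  2  2  2  2  2  2  2
 P  0  1  1  2  2  2  2  2  2  2  2
 W  0  1  1  2  2  2  2  2  2  2  2
 M  0  1  1  2  2  2  3  3  3  3  3
dp[9][10] = 3. One LCS (by backtracking along matches): ZRM.

3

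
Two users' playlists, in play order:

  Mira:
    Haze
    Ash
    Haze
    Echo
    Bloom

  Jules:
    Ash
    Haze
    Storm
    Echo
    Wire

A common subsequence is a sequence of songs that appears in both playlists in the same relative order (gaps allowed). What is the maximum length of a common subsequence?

One common subsequence of length 3: Ash at Mira[2]=Jules[1] → Haze at Mira[3]=Jules[2] → Echo at Mira[4]=Jules[4]. dp[5][5] = 3 confirms this is the maximum.

3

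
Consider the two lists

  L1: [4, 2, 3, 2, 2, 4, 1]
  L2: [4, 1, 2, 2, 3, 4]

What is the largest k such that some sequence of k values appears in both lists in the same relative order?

4

Let dp[i][j] be the LCS length of the first i values of L1 and the first j values of L2. dp[i][j] = dp[i-1][j-1]+1 when the i-th and j-th values match, else max(dp[i-1][j], dp[i][j-1]).
    ·  4  1  2  2  3  4
 ·  0  0  0  0  0  0  0
 4  0  1  1  1  1  1  1
 2  0  1  1  2  2  2  2
 3  0  1  1  2  2  3  3
 2  0  1  1  2  3  3  3
 2  0  1  1  2  3  3  3
 4  0  1  1  2  3  3  4
 1  0  1  2  2  3  3  4
dp[7][6] = 4. One LCS (by backtracking along matches): 4, 2, 3, 4.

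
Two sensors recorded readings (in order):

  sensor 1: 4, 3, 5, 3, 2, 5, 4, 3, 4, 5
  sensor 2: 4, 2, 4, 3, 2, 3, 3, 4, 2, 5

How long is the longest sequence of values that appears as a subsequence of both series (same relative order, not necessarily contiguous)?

6

Pick 4 [1,3], then 3 [2,4], then 3 [4,6], then 3 [8,7], then 4 [9,8], then 5 [10,10]; all 6 values appear in both, in order. dp[10][10] = 6 confirms this is the maximum.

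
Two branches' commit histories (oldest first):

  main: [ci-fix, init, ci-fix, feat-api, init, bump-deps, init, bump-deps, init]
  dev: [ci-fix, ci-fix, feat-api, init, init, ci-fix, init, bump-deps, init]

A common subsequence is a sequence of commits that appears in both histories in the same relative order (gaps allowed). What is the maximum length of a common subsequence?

Pick ci-fix at main[1]=dev[1], then ci-fix at main[3]=dev[2], then feat-api at main[4]=dev[3], then init at main[5]=dev[5], then init at main[7]=dev[7], then bump-deps at main[8]=dev[8], then init at main[9]=dev[9]; all 7 commits appear in both, in order. Since dp[9][9] = 7, nothing longer is possible.

7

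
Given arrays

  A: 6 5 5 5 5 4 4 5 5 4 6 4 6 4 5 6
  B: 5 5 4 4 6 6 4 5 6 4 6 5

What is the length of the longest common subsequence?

Match 5 at A[2]=B[1]; then 5 at A[3]=B[2]; then 4 at A[6]=B[4]; then 4 at A[7]=B[7]; then 5 at A[9]=B[8]; then 6 at A[11]=B[9]; then 4 at A[12]=B[10]; then 6 at A[13]=B[11]; then 5 at A[15]=B[12] — 9 values in the same relative order in both, and the DP table's final entry dp[16][12] is also 9, so no common subsequence is longer.

9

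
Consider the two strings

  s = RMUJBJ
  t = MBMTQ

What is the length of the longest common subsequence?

One common subsequence of length 2: M at s[2]=t[1], then B at s[5]=t[2], and the DP table's final entry dp[6][5] is also 2, so no common subsequence is longer.

2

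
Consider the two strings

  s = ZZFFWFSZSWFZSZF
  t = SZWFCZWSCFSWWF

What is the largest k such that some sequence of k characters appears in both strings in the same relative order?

Taking Z [2,2], W [5,3], F [6,4], Z [8,6], S [9,8], F [11,10], S [13,11], F [15,14] gives a common subsequence of length 8. Since dp[15][14] = 8, nothing longer is possible.

8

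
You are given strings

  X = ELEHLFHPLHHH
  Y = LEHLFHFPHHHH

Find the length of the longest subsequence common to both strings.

10

Match L (X #2, Y #1) → E (X #3, Y #2) → H (X #4, Y #3) → L (X #5, Y #4) → F (X #6, Y #5) → H (X #7, Y #6) → P (X #8, Y #8) → H (X #10, Y #10) → H (X #11, Y #11) → H (X #12, Y #12) — 10 characters in the same relative order in both, and the DP table's final entry dp[12][12] is also 10, so no common subsequence is longer.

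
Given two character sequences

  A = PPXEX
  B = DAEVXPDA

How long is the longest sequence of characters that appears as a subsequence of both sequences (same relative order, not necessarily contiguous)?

2

One common subsequence of length 2: E at A[4]=B[3]; then X at A[5]=B[5]. The LCS DP gives dp[5][8] = 2, so this is optimal.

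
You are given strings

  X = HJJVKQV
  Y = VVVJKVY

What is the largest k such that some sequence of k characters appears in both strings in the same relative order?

One common subsequence of length 3: J (X #3, Y #4); then K (X #5, Y #5); then V (X #7, Y #6), and the DP table's final entry dp[7][7] is also 3, so no common subsequence is longer.

3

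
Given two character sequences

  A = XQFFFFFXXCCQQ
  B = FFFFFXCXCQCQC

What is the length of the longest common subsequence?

10

Taking F (A #3, B #1) → F (A #4, B #2) → F (A #5, B #3) → F (A #6, B #4) → F (A #7, B #5) → X (A #8, B #6) → X (A #9, B #8) → C (A #10, B #9) → C (A #11, B #11) → Q (A #12, B #12) gives a common subsequence of length 10. dp[13][13] = 10 confirms this is the maximum.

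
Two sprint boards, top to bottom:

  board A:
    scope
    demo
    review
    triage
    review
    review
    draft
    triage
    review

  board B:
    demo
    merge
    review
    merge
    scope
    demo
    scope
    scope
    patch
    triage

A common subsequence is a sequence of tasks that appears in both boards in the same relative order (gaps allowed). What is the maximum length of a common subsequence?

Match scope at board A[1]=board B[5], then demo at board A[2]=board B[6], then triage at board A[8]=board B[10] — 3 tasks in the same relative order in both. The LCS DP gives dp[9][10] = 3, so this is optimal.

3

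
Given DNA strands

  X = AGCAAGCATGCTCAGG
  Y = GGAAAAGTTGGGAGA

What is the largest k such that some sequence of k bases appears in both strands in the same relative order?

Pick A at X[1]=Y[4], A at X[4]=Y[5], A at X[5]=Y[6], G at X[6]=Y[7], T at X[9]=Y[9], G at X[10]=Y[12], A at X[14]=Y[13], G at X[15]=Y[14]; all 8 bases appear in both, in order. The LCS DP gives dp[16][15] = 8, so this is optimal.

8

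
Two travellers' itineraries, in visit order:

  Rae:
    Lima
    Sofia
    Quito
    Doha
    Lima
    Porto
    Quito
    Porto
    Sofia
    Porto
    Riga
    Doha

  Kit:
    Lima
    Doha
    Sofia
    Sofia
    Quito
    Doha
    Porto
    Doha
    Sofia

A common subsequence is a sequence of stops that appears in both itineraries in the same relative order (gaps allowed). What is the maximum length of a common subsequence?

Taking Lima at Rae[1]=Kit[1]; then Sofia at Rae[2]=Kit[4]; then Quito at Rae[3]=Kit[5]; then Doha at Rae[4]=Kit[6]; then Porto at Rae[6]=Kit[7]; then Sofia at Rae[9]=Kit[9] gives a common subsequence of length 6. The LCS DP gives dp[12][9] = 6, so this is optimal.

6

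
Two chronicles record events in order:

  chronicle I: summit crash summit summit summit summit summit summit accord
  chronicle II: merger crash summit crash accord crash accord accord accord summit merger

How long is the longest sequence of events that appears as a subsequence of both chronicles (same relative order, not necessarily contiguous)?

One common subsequence of length 3: summit at chronicle I[1]=chronicle II[3] → crash at chronicle I[2]=chronicle II[6] → summit at chronicle I[3]=chronicle II[10]. The LCS DP gives dp[9][11] = 3, so this is optimal.

3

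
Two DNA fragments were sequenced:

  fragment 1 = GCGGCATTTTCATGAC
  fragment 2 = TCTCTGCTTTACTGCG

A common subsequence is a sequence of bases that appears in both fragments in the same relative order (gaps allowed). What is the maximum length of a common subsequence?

Pick C [2,4] → G [4,6] → C [5,7] → T [7,8] → T [8,9] → T [9,10] → C [11,12] → T [13,13] → G [14,14] → C [16,15]; all 10 bases appear in both, in order. The LCS DP gives dp[16][16] = 10, so this is optimal.

10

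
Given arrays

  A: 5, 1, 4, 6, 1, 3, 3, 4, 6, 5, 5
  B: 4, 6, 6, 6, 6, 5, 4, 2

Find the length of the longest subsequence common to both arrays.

4

Pick 4 at A[3]=B[1] → 6 at A[4]=B[4] → 6 at A[9]=B[5] → 5 at A[10]=B[6]; all 4 values appear in both, in order. Since dp[11][8] = 4, nothing longer is possible.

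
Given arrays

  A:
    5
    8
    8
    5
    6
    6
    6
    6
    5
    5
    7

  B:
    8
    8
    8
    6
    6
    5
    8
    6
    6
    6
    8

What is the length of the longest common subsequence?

Taking 8 at A[2]=B[2]; then 8 at A[3]=B[3]; then 5 at A[4]=B[6]; then 6 at A[5]=B[8]; then 6 at A[6]=B[9]; then 6 at A[7]=B[10] gives a common subsequence of length 6. Since dp[11][11] = 6, nothing longer is possible.

6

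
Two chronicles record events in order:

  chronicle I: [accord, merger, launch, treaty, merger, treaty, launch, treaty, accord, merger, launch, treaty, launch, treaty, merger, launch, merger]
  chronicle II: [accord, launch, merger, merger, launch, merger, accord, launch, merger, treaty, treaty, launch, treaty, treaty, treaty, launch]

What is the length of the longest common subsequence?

Pick accord at chronicle I[1]=chronicle II[1]; then merger at chronicle I[2]=chronicle II[6]; then launch at chronicle I[3]=chronicle II[8]; then treaty at chronicle I[4]=chronicle II[10]; then treaty at chronicle I[6]=chronicle II[11]; then launch at chronicle I[7]=chronicle II[12]; then treaty at chronicle I[8]=chronicle II[13]; then treaty at chronicle I[12]=chronicle II[14]; then treaty at chronicle I[14]=chronicle II[15]; then launch at chronicle I[16]=chronicle II[16]; all 10 events appear in both, in order. The LCS DP gives dp[17][16] = 10, so this is optimal.

10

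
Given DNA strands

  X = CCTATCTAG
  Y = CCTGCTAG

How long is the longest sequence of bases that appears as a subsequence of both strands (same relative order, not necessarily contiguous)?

Let dp[i][j] be the LCS length of the first i bases of X and the first j bases of Y. dp[i][j] = dp[i-1][j-1]+1 when the i-th and j-th bases match, else max(dp[i-1][j], dp[i][j-1]).
    ·  C  C  T  G  C  T  A  G
 ·  0  0  0  0  0  0  0  0  0
 C  0  1  1  1  1  1  1  1  1
 C  0  1  2  2  2  2  2  2  2
 T  0  1  2  3  3  3  3  3  3
 A  0  1  2  3  3  3  3  4  4
 T  0  1  2  3  3  3  4  4  4
 C  0  1  2  3  3  4  4  4  4
 T  0  1  2  3  3  4  5  5  5
 A  0  1  2  3  3  4  5  6  6
 G  0  1  2  3  4  4  5  6  7
dp[9][8] = 7. One LCS (by backtracking along matches): CCTCTAG.

7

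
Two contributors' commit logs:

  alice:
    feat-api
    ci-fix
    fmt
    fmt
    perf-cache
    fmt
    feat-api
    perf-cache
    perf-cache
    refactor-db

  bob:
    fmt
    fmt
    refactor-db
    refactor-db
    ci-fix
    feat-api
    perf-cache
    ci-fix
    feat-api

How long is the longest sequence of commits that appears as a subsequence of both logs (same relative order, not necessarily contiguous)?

4

One common subsequence of length 4: fmt (alice #3, bob #1), then fmt (alice #4, bob #2), then perf-cache (alice #5, bob #7), then feat-api (alice #7, bob #9). dp[10][9] = 4 confirms this is the maximum.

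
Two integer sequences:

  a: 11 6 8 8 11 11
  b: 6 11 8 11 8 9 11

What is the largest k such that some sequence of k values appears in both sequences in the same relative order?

4

One common subsequence of length 4: 11 (a #1, b #2) → 8 (a #3, b #3) → 8 (a #4, b #5) → 11 (a #6, b #7), and the DP table's final entry dp[6][7] is also 4, so no common subsequence is longer.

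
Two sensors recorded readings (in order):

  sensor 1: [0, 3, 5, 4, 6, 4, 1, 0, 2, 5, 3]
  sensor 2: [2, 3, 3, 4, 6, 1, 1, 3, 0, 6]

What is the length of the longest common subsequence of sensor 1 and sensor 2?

5

Let dp[i][j] be the LCS length of the first i values of sensor 1 and the first j values of sensor 2. dp[i][j] = dp[i-1][j-1]+1 when the i-th and j-th values match, else max(dp[i-1][j], dp[i][j-1]).
    ·  2  3  3  4  6  1  1  3  0  6
 ·  0  0  0  0  0  0  0  0  0  0  0
 0  0  0  0  0  0  0  0  0  0  1  1
 3  0  0  1  1  1  1  1  1  1  1  1
 5  0  0  1  1  1  1  1  1  1  1  1
 4  0  0  1  1  2  2  2  2  2  2  2
 6  0  0  1  1  2  3  3  3  3  3  3
 4  0  0  1  1  2  3  3  3  3  3  3
 1  0  0  1  1  2  3  4  4  4  4  4
 0  0  0  1  1  2  3  4  4  4  5  5
 2  0  1  1  1  2  3  4  4  4  5  5
 5  0  1  1  1  2  3  4  4  4  5  5
 3  0  1  2  2  2  3  4  4  5  5  5
dp[11][10] = 5. One LCS (by backtracking along matches): 3, 4, 6, 1, 0.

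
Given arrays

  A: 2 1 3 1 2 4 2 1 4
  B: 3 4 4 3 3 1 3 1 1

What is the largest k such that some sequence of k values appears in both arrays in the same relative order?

Taking 1 at A[2]=B[6] → 3 at A[3]=B[7] → 1 at A[4]=B[8] → 1 at A[8]=B[9] gives a common subsequence of length 4, and the DP table's final entry dp[9][9] is also 4, so no common subsequence is longer.

4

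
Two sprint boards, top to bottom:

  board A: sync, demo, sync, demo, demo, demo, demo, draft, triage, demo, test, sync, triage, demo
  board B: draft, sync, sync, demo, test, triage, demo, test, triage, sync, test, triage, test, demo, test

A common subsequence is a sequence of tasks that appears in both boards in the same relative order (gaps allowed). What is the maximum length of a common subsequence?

9

One common subsequence of length 9: sync at board A[1]=board B[2] → sync at board A[3]=board B[3] → demo at board A[4]=board B[4] → triage at board A[9]=board B[6] → demo at board A[10]=board B[7] → test at board A[11]=board B[8] → sync at board A[12]=board B[10] → triage at board A[13]=board B[12] → demo at board A[14]=board B[14]. dp[14][15] = 9 confirms this is the maximum.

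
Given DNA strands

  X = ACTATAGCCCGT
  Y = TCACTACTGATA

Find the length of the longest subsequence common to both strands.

7

Let dp[i][j] be the LCS length of the first i bases of X and the first j bases of Y. dp[i][j] = dp[i-1][j-1]+1 when the i-th and j-th bases match, else max(dp[i-1][j], dp[i][j-1]).
    ·  T  C  A  C  T  A  C  T  G  A  T  A
 ·  0  0  0  0  0  0  0  0  0  0  0  0  0
 A  0  0  0  1  1  1  1  1  1  1  1  1  1
 C  0  0  1  1  2  2  2  2  2  2  2  2  2
 T  0  1  1  1  2  3  3  3  3  3  3  3  3
 A  0  1  1  2  2  3  4  4  4  4  4  4  4
 T  0  1  1  2  2  3  4  4  5  5  5  5  5
 A  0  1  1  2  2  3  4  4  5  5  6  6  6
 G  0  1  1  2  2  3  4  4  5  6  6  6  6
 C  0  1  2  2  3  3  4  5  5  6  6  6  6
 C  0  1  2  2  3  3  4  5  5  6  6  6  6
 C  0  1  2  2  3  3  4  5  5  6  6  6  6
 G  0  1  2  2  3  3  4  5  5  6  6  6  6
 T  0  1  2  2  3  4  4  5  6  6  6  7  7
dp[12][12] = 7. One LCS (by backtracking along matches): ACTATAT.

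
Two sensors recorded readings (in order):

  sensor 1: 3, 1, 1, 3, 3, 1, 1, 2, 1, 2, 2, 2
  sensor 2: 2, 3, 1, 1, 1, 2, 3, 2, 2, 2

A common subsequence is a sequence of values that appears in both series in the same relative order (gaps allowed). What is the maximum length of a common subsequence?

Let dp[i][j] be the LCS length of the first i values of sensor 1 and the first j values of sensor 2. dp[i][j] = dp[i-1][j-1]+1 when the i-th and j-th values match, else max(dp[i-1][j], dp[i][j-1]).
    ·  2  3  1  1  1  2  3  2  2  2
 ·  0  0  0  0  0  0  0  0  0  0  0
 3  0  0  1  1  1  1  1  1  1  1  1
 1  0  0  1  2  2  2  2  2  2  2  2
 1  0  0  1  2  3  3  3  3  3  3  3
 3  0  0  1  2  3  3  3  4  4  4  4
 3  0  0  1  2  3  3  3  4  4  4  4
 1  0  0  1  2  3  4  4  4  4  4  4
 1  0  0  1  2  3  4  4  4  4  4  4
 2  0  1  1  2  3  4  5  5  5  5  5
 1  0  1  1  2  3  4  5  5  5  5  5
 2  0  1  1  2  3  4  5  5  6  6  6
 2  0  1  1  2  3  4  5  5  6  7  7
 2  0  1  1  2  3  4  5  5  6  7  8
dp[12][10] = 8. One LCS (by backtracking along matches): 3, 1, 1, 1, 2, 2, 2, 2.

8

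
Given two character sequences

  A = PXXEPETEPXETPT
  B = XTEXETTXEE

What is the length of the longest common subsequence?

Taking X (A #3, B #1); then T (A #7, B #2); then E (A #8, B #3); then X (A #10, B #4); then E (A #11, B #5); then T (A #12, B #6); then T (A #14, B #7) gives a common subsequence of length 7. The LCS DP gives dp[14][10] = 7, so this is optimal.

7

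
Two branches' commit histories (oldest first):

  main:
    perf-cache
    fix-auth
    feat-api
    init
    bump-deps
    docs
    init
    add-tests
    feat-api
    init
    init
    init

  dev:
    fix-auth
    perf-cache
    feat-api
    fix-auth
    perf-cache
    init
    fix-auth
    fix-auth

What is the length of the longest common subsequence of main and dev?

3

Match perf-cache at main[1]=dev[2] → fix-auth at main[2]=dev[4] → init at main[4]=dev[6] — 3 commits in the same relative order in both. dp[12][8] = 3 confirms this is the maximum.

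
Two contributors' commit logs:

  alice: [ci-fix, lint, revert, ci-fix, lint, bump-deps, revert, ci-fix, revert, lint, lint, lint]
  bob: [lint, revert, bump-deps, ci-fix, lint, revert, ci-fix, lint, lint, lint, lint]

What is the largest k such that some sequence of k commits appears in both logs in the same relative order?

Taking lint at alice[2]=bob[1], revert at alice[3]=bob[2], ci-fix at alice[4]=bob[4], lint at alice[5]=bob[5], revert at alice[7]=bob[6], ci-fix at alice[8]=bob[7], lint at alice[10]=bob[9], lint at alice[11]=bob[10], lint at alice[12]=bob[11] gives a common subsequence of length 9, and the DP table's final entry dp[12][11] is also 9, so no common subsequence is longer.

9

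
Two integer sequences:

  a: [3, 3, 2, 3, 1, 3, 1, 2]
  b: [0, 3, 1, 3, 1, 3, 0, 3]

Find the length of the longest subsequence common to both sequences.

4

Let dp[i][j] be the LCS length of the first i values of a and the first j values of b. dp[i][j] = dp[i-1][j-1]+1 when the i-th and j-th values match, else max(dp[i-1][j], dp[i][j-1]).
    ·  0  3  1  3  1  3  0  3
 ·  0  0  0  0  0  0  0  0  0
 3  0  0  1  1  1  1  1  1  1
 3  0  0  1  1  2  2  2  2  2
 2  0  0  1  1  2  2  2  2  2
 3  0  0  1  1  2  2  3  3  3
 1  0  0  1  2  2  3  3  3  3
 3  0  0  1  2  3  3  4  4  4
 1  0  0  1  2  3  4  4  4  4
 2  0  0  1  2  3  4  4  4  4
dp[8][8] = 4. One LCS (by backtracking along matches): 3, 3, 3, 3.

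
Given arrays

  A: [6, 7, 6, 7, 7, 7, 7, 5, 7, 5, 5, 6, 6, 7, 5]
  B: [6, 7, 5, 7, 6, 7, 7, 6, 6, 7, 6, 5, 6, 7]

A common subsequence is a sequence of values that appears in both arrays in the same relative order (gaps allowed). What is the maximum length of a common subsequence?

9

Pick 6 at A[1]=B[1], then 7 at A[2]=B[4], then 6 at A[3]=B[5], then 7 at A[4]=B[6], then 7 at A[5]=B[7], then 7 at A[6]=B[10], then 5 at A[11]=B[12], then 6 at A[13]=B[13], then 7 at A[14]=B[14]; all 9 values appear in both, in order. The LCS DP gives dp[15][14] = 9, so this is optimal.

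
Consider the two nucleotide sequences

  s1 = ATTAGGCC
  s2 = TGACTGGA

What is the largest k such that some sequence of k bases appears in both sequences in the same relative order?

4

Taking A at s1[1]=s2[3], then T at s1[3]=s2[5], then G at s1[5]=s2[6], then G at s1[6]=s2[7] gives a common subsequence of length 4. The LCS DP gives dp[8][8] = 4, so this is optimal.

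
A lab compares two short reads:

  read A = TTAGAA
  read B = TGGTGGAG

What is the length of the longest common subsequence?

One common subsequence of length 4: T at read A[1]=read B[1] → T at read A[2]=read B[4] → A at read A[3]=read B[7] → G at read A[4]=read B[8], and the DP table's final entry dp[6][8] is also 4, so no common subsequence is longer.

4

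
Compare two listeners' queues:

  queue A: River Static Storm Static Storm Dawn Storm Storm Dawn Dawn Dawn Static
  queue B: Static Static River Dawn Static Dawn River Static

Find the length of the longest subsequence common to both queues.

5

Pick Static [2,1] → Static [4,2] → Dawn [6,4] → Dawn [9,6] → Static [12,8]; all 5 songs appear in both, in order. The LCS DP gives dp[12][8] = 5, so this is optimal.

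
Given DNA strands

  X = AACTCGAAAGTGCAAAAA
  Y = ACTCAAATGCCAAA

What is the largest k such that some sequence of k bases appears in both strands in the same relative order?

13

Pick A (X #2, Y #1); then C (X #3, Y #2); then T (X #4, Y #3); then C (X #5, Y #4); then A (X #7, Y #5); then A (X #8, Y #6); then A (X #9, Y #7); then T (X #11, Y #8); then G (X #12, Y #9); then C (X #13, Y #11); then A (X #16, Y #12); then A (X #17, Y #13); then A (X #18, Y #14); all 13 bases appear in both, in order, and the DP table's final entry dp[18][14] is also 13, so no common subsequence is longer.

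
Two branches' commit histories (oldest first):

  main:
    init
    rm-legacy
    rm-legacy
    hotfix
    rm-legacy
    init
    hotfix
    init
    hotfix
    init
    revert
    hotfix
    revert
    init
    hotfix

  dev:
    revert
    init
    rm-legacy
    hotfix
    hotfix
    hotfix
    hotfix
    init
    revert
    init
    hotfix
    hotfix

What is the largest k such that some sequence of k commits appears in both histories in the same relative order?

Match init at main[1]=dev[2] → rm-legacy at main[2]=dev[3] → hotfix at main[4]=dev[5] → hotfix at main[7]=dev[6] → hotfix at main[9]=dev[7] → init at main[10]=dev[8] → revert at main[11]=dev[9] → hotfix at main[12]=dev[11] → hotfix at main[15]=dev[12] — 9 commits in the same relative order in both, and the DP table's final entry dp[15][12] is also 9, so no common subsequence is longer.

9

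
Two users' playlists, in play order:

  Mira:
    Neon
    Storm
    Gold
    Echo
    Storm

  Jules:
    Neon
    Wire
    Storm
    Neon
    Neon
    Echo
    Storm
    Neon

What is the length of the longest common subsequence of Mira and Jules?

4

One common subsequence of length 4: Neon at Mira[1]=Jules[1], Storm at Mira[2]=Jules[3], Echo at Mira[4]=Jules[6], Storm at Mira[5]=Jules[7], and the DP table's final entry dp[5][8] is also 4, so no common subsequence is longer.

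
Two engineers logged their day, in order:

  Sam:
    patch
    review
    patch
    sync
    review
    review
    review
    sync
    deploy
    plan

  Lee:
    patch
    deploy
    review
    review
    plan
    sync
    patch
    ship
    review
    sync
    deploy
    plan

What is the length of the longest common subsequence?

7

Pick patch at Sam[1]=Lee[1] → review at Sam[2]=Lee[4] → patch at Sam[3]=Lee[7] → review at Sam[7]=Lee[9] → sync at Sam[8]=Lee[10] → deploy at Sam[9]=Lee[11] → plan at Sam[10]=Lee[12]; all 7 tasks appear in both, in order. The LCS DP gives dp[10][12] = 7, so this is optimal.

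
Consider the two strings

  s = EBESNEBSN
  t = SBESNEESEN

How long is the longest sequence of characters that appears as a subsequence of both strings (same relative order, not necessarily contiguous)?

7

One common subsequence of length 7: B at s[2]=t[2], then E at s[3]=t[3], then S at s[4]=t[4], then N at s[5]=t[5], then E at s[6]=t[7], then S at s[8]=t[8], then N at s[9]=t[10]. dp[9][10] = 7 confirms this is the maximum.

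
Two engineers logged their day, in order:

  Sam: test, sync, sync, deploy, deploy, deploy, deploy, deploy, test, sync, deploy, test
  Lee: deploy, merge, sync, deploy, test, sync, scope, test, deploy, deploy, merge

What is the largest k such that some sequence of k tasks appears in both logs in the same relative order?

Taking sync [3,3], then deploy [8,4], then test [9,5], then sync [10,6], then deploy [11,10] gives a common subsequence of length 5. Since dp[12][11] = 5, nothing longer is possible.

5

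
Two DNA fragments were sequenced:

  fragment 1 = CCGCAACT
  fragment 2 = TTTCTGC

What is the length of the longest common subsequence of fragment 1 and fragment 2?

Let dp[i][j] be the LCS length of the first i bases of fragment 1 and the first j bases of fragment 2. dp[i][j] = dp[i-1][j-1]+1 when the i-th and j-th bases match, else max(dp[i-1][j], dp[i][j-1]).
    ·  T  T  T  C  T  G  C
 ·  0  0  0  0  0  0  0  0
 C  0  0  0  0  1  1  1  1
 C  0  0  0  0  1  1  1  2
 G  0  0  0  0  1  1  2  2
 C  0  0  0  0  1  1  2  3
 A  0  0  0  0  1  1  2  3
 A  0  0  0  0  1  1  2  3
 C  0  0  0  0  1  1  2  3
 T  0  1  1  1  1  2  2  3
dp[8][7] = 3. One LCS (by backtracking along matches): CGC.

3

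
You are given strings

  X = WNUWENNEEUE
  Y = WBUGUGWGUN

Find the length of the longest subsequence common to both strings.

4

Match W at X[1]=Y[1]; then U at X[3]=Y[5]; then W at X[4]=Y[7]; then N at X[7]=Y[10] — 4 characters in the same relative order in both. dp[11][10] = 4 confirms this is the maximum.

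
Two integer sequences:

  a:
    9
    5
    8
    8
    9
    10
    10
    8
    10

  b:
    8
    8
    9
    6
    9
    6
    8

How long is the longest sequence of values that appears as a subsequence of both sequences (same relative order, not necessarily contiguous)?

Let dp[i][j] be the LCS length of the first i values of a and the first j values of b. dp[i][j] = dp[i-1][j-1]+1 when the i-th and j-th values match, else max(dp[i-1][j], dp[i][j-1]).
    ·  8  8  9  6  9  6  8
 ·  0  0  0  0  0  0  0  0
 9  0  0  0  1  1  1  1  1
 5  0  0  0  1  1  1  1  1
 8  0  1  1  1  1  1  1  2
 8  0  1  2  2  2  2  2  2
 9  0  1  2  3  3  3  3  3
10  0  1  2  3  3  3  3  3
10  0  1  2  3  3  3  3  3
 8  0  1  2  3  3  3  3  4
10  0  1  2  3  3  3  3  4
dp[9][7] = 4. One LCS (by backtracking along matches): 8, 8, 9, 8.

4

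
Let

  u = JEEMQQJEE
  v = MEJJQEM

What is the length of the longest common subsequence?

3

Let dp[i][j] be the LCS length of the first i characters of u and the first j characters of v. dp[i][j] = dp[i-1][j-1]+1 when the i-th and j-th characters match, else max(dp[i-1][j], dp[i][j-1]).
    ·  M  E  J  J  Q  E  M
 ·  0  0  0  0  0  0  0  0
 J  0  0  0  1  1  1  1  1
 E  0  0  1  1  1  1  2  2
 E  0  0  1  1  1  1  2  2
 M  0  1  1  1  1  1  2  3
 Q  0  1  1  1  1  2  2  3
 Q  0  1  1  1  1  2  2  3
 J  0  1  1  2  2  2  2  3
 E  0  1  2  2  2  2  3  3
 E  0  1  2  2  2  2  3  3
dp[9][7] = 3. One LCS (by backtracking along matches): JEM.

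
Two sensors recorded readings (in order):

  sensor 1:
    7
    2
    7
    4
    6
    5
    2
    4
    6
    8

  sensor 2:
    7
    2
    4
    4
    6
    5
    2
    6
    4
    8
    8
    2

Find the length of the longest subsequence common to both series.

8

Let dp[i][j] be the LCS length of the first i values of sensor 1 and the first j values of sensor 2. dp[i][j] = dp[i-1][j-1]+1 when the i-th and j-th values match, else max(dp[i-1][j], dp[i][j-1]).
    ·  7  2  4  4  6  5  2  6  4  8  8  2
 ·  0  0  0  0  0  0  0  0  0  0  0  0  0
 7  0  1  1  1  1  1  1  1  1  1  1  1  1
 2  0  1  2  2  2  2  2  2  2  2  2  2  2
 7  0  1  2  2  2  2  2  2  2  2  2  2  2
 4  0  1  2  3  3  3  3  3  3  3  3  3  3
 6  0  1  2  3  3  4  4  4  4  4  4  4  4
 5  0  1  2  3  3  4  5  5  5  5  5  5  5
 2  0  1  2  3  3  4  5  6  6  6  6  6  6
 4  0  1  2  3  4  4  5  6  6  7  7  7  7
 6  0  1  2  3  4  5  5  6  7  7  7  7  7
 8  0  1  2  3  4  5  5  6  7  7  8  8  8
dp[10][12] = 8. One LCS (by backtracking along matches): 7, 2, 4, 6, 5, 2, 4, 8.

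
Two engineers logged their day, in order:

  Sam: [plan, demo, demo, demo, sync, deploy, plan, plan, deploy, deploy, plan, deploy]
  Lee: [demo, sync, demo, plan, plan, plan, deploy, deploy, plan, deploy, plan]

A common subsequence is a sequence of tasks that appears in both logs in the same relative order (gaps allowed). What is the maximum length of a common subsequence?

8

One common subsequence of length 8: demo at Sam[2]=Lee[1], then demo at Sam[3]=Lee[3], then plan at Sam[7]=Lee[5], then plan at Sam[8]=Lee[6], then deploy at Sam[9]=Lee[7], then deploy at Sam[10]=Lee[8], then plan at Sam[11]=Lee[9], then deploy at Sam[12]=Lee[10], and the DP table's final entry dp[12][11] is also 8, so no common subsequence is longer.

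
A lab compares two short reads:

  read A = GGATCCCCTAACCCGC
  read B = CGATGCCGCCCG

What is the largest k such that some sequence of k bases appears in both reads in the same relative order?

9

One common subsequence of length 9: G (read A #2, read B #2) → A (read A #3, read B #3) → T (read A #4, read B #4) → C (read A #5, read B #6) → C (read A #6, read B #7) → C (read A #12, read B #9) → C (read A #13, read B #10) → C (read A #14, read B #11) → G (read A #15, read B #12). Since dp[16][12] = 9, nothing longer is possible.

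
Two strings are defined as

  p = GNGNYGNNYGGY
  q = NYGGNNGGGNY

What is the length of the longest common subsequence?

8

Let dp[i][j] be the LCS length of the first i characters of p and the first j characters of q. dp[i][j] = dp[i-1][j-1]+1 when the i-th and j-th characters match, else max(dp[i-1][j], dp[i][j-1]).
    ·  N  Y  G  G  N  N  G  G  G  N  Y
 ·  0  0  0  0  0  0  0  0  0  0  0  0
 G  0  0  0  1  1  1  1  1  1  1  1  1
 N  0  1  1  1  1  2  2  2  2  2  2  2
 G  0  1  1  2  2  2  2  3  3  3  3  3
 N  0  1  1  2  2  3  3  3  3  3  4  4
 Y  0  1  2  2  2  3  3  3  3  3  4  5
 G  0  1  2  3  3  3  3  4  4  4  4  5
 N  0  1  2  3  3  4  4  4  4  4  5  5
 N  0  1  2  3  3  4  5  5  5  5  5  5
 Y  0  1  2  3  3  4  5  5  5  5  5  6
 G  0  1  2  3  4  4  5  6  6  6  6  6
 G  0  1  2  3  4  4  5  6  7  7  7  7
 Y  0  1  2  3  4  4  5  6  7  7  7  8
dp[12][11] = 8. One LCS (by backtracking along matches): NGGNNGGY.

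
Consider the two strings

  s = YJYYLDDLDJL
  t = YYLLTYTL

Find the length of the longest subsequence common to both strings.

Pick Y [3,1] → Y [4,2] → L [5,3] → L [8,4] → L [11,8]; all 5 characters appear in both, in order. Since dp[11][8] = 5, nothing longer is possible.

5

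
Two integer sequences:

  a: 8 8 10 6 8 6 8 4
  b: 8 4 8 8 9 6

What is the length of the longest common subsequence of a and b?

Pick 8 (a #1, b #1); then 8 (a #2, b #3); then 8 (a #5, b #4); then 6 (a #6, b #6); all 4 values appear in both, in order, and the DP table's final entry dp[8][6] is also 4, so no common subsequence is longer.

4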